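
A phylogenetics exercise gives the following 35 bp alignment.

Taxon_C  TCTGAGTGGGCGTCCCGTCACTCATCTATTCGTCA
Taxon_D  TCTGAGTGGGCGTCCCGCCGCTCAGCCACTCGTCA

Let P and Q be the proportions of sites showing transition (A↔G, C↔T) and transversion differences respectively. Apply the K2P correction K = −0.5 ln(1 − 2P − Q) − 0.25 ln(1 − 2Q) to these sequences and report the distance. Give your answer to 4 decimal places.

Differing sites — 18:T/C (Ti); 20:A/G (Ti); 25:T/G (Tv); 27:T/C (Ti); 29:T/C (Ti).
Of the 5 differences, 4 transitions and 1 transversion over 35 sites: P = 4/35 = 0.114286, Q = 1/35 = 0.028571.
d = −0.5·ln(0.742857) − 0.25·ln(0.942858) = −0.5·(-0.297252) − 0.25·(-0.058840) = 0.1633.

0.1633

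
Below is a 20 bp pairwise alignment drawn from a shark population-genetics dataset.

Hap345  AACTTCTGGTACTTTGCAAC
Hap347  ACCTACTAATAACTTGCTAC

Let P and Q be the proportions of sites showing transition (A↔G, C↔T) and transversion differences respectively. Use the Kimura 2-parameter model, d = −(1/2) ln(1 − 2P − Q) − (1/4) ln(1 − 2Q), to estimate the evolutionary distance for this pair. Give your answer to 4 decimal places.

0.4743

Mismatches occur at site 2 (A↔C, transversion), site 5 (T↔A, transversion), site 8 (G↔A, transition), site 9 (G↔A, transition), site 12 (C↔A, transversion), site 13 (T↔C, transition), site 18 (A↔T, transversion).
Of the 7 differences, 3 transitions and 4 transversions over 20 sites: P = 3/20 = 0.150000, Q = 4/20 = 0.200000.
d = −0.5·ln(0.500000) − 0.25·ln(0.600000) = −0.5·(-0.693147) − 0.25·(-0.510826) = 0.4743.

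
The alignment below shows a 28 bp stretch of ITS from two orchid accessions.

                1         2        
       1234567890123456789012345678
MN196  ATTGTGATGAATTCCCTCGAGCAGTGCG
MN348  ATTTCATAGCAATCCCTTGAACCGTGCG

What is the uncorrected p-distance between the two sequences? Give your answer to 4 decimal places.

0.3571

The sequences differ at positions 4 (G/T), 5 (T/C), 6 (G/A), 7 (A/T), 8 (T/A), 10 (A/C), 12 (T/A), 18 (C/T), 21 (G/A), 23 (A/C).
There are 10 differences over 28 sites, so p = 10/28 = 0.3571.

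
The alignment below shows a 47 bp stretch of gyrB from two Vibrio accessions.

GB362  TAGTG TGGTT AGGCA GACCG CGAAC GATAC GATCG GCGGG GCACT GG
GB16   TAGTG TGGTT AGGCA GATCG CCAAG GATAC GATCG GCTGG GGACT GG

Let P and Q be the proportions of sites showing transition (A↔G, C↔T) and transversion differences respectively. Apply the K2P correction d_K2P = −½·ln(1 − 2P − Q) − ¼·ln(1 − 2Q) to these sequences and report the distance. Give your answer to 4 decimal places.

0.1149

Differing sites — 18:C/T (Ti); 22:G/C (Tv); 25:C/G (Tv); 38:G/T (Tv); 42:C/G (Tv).
Of the 5 differences, 1 transition and 4 transversions over 47 sites: P = 1/47 = 0.021277, Q = 4/47 = 0.085106.
d = −0.5·ln(0.872340) − 0.25·ln(0.829788) = −0.5·(-0.136576) − 0.25·(-0.186585) = 0.1149.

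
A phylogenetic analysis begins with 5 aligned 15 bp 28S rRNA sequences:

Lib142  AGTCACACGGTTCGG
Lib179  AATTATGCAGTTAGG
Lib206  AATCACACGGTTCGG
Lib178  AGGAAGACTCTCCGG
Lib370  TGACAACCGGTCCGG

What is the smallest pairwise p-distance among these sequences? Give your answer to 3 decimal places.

Pairwise Hamming distances:
  Lib142 vs Lib179: 6
  Lib142 vs Lib206: 1
  Lib142 vs Lib178: 6
  Lib142 vs Lib370: 5
  Lib179 vs Lib206: 5
  Lib179 vs Lib178: 9
  Lib179 vs Lib370: 9
  Lib206 vs Lib178: 7
  Lib206 vs Lib370: 6
  Lib178 vs Lib370: 7
The smallest is 1 mismatch, between Lib142 and Lib206; p = 1/15 = 0.067.

0.067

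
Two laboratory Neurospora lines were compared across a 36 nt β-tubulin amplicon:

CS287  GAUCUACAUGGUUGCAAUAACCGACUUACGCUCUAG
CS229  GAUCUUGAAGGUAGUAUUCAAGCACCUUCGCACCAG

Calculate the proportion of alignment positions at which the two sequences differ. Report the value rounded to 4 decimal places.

Differing sites — 6:A/U; 7:C/G; 9:U/A; 13:U/A; 15:C/U; 17:A/U; 19:A/C; 21:C/A; 22:C/G; 23:G/C; 26:U/C; 28:A/U; 32:U/A; 34:U/C.
There are 14 differences over 36 sites, so p = 14/36 = 0.3889.

0.3889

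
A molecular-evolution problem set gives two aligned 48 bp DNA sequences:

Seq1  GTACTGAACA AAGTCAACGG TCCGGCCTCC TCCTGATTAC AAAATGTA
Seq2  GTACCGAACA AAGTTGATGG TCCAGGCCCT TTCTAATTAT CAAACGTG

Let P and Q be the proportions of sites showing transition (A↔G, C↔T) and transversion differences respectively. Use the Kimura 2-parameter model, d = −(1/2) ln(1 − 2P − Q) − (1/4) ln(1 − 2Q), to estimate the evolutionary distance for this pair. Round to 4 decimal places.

Mismatches occur at site 5 (T↔C, transition), site 15 (C↔T, transition), site 16 (A↔G, transition), site 18 (C↔T, transition), site 24 (G↔A, transition), site 26 (C↔G, transversion), site 28 (T↔C, transition), site 30 (C↔T, transition), site 32 (C↔T, transition), site 35 (G↔A, transition), site 40 (C↔T, transition), site 41 (A↔C, transversion), site 45 (T↔C, transition), site 48 (A↔G, transition).
Of the 14 differences, 12 transitions and 2 transversions over 48 sites: P = 12/48 = 0.250000, Q = 2/48 = 0.041667.
d = −0.5·ln(0.458333) − 0.25·ln(0.916666) = −0.5·(-0.780159) − 0.25·(-0.087012) = 0.4118.

0.4118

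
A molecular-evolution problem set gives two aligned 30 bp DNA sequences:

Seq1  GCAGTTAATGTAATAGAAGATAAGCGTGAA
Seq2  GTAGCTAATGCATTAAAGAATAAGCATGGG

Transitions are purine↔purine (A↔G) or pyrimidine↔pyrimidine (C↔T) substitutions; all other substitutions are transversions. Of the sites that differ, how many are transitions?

Differing sites — 2:C/T (Ti); 5:T/C (Ti); 11:T/C (Ti); 13:A/T (Tv); 16:G/A (Ti); 18:A/G (Ti); 19:G/A (Ti); 26:G/A (Ti); 29:A/G (Ti); 30:A/G (Ti).
Of the 10 differences, 9 transitions and 1 transversion, so the answer is 9.

9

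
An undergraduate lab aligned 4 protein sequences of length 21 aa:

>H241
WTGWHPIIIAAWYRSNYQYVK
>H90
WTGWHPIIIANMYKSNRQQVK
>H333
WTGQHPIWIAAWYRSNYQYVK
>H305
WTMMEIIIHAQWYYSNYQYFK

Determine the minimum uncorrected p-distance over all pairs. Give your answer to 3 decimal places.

0.095

Pairwise Hamming distances:
  H241 vs H90: 5
  H241 vs H333: 2
  H241 vs H305: 8
  H90 vs H333: 7
  H90 vs H305: 11
  H333 vs H305: 9
The smallest is 2 mismatches, between H241 and H333; p = 2/21 = 0.095.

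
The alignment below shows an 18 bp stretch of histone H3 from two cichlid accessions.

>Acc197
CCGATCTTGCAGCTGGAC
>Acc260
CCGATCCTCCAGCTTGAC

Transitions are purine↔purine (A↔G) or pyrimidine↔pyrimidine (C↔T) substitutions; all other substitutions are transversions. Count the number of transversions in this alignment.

2

Differing sites — 7:T/C (Ti); 9:G/C (Tv); 15:G/T (Tv).
Of the 3 differences, 1 transition and 2 transversions, so the answer is 2.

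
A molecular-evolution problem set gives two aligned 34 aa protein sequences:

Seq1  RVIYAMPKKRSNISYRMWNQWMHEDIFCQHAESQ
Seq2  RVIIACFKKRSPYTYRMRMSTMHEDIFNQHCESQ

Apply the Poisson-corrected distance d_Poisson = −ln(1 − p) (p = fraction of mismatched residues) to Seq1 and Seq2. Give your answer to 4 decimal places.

Mismatches occur at site 4 (Y→I), site 6 (M→C), site 7 (P→F), site 12 (N→P), site 13 (I→Y), site 14 (S→T), site 18 (W→R), site 19 (N→M), site 20 (Q→S), site 21 (W→T), site 28 (C→N), site 31 (A→C).
p = 12/34 = 0.352941.
d = −ln(1 − 0.352941) = −ln(0.647059) = 0.4353.

0.4353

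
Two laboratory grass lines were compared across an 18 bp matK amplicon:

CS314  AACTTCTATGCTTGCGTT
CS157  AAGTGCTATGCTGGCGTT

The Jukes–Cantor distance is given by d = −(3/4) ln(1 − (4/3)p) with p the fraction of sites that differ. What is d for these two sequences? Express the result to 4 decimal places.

0.1885

Differing sites — 3:C/G; 5:T/G; 13:T/G.
p = 3/18 = 0.166667.
d = −0.75 · ln(1 − (4/3)·0.166667) = −0.75 · ln(0.777777) = −0.75 · (-0.251315) = 0.1885.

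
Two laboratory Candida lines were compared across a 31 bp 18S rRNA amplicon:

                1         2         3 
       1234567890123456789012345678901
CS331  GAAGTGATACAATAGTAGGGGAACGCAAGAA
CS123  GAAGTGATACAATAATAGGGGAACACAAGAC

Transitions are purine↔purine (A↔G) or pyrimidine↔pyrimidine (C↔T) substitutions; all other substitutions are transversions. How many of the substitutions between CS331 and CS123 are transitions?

Differing sites — 15:G/A (Ti); 25:G/A (Ti); 31:A/C (Tv).
Of the 3 differences, 2 transitions and 1 transversion, so the answer is 2.

2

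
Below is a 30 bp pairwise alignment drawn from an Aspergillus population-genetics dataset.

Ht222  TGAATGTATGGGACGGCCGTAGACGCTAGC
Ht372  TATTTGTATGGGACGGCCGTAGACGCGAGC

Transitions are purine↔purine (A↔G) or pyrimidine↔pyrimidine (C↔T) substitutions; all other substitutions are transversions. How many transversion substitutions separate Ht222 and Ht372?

The sequences differ at positions 2 (G/A, transition), 3 (A/T, transversion), 4 (A/T, transversion), 27 (T/G, transversion).
Of the 4 differences, 1 transition and 3 transversions, so the answer is 3.

3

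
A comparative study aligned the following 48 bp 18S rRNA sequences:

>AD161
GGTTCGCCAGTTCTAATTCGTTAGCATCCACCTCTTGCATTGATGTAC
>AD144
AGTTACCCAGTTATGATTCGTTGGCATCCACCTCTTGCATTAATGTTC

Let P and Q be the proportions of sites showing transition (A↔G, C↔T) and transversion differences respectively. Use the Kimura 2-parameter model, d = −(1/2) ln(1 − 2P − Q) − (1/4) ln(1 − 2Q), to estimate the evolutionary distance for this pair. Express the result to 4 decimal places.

0.1894

Differing sites — 1:G/A (Ti); 5:C/A (Tv); 6:G/C (Tv); 13:C/A (Tv); 15:A/G (Ti); 23:A/G (Ti); 42:G/A (Ti); 47:A/T (Tv).
Of the 8 differences, 4 transitions and 4 transversions over 48 sites: P = 4/48 = 0.083333, Q = 4/48 = 0.083333.
d = −0.5·ln(0.750001) − 0.25·ln(0.833334) = −0.5·(-0.287681) − 0.25·(-0.182321) = 0.1894.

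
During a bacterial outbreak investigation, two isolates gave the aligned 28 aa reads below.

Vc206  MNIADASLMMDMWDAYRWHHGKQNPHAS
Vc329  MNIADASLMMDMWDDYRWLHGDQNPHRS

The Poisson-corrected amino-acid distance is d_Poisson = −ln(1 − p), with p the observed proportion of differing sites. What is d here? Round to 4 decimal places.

Mismatches occur at site 15 (A/D), site 19 (H/L), site 22 (K/D), site 27 (A/R).
p = 4/28 = 0.142857.
d = −ln(1 − 0.142857) = −ln(0.857143) = 0.1542.

0.1542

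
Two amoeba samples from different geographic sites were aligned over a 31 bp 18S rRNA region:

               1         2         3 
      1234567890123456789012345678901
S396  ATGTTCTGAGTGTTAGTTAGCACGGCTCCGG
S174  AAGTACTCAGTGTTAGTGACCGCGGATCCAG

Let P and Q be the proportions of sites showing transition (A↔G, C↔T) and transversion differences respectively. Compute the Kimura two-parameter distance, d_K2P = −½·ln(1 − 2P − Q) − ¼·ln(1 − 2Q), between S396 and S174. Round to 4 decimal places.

0.3171

Mismatches occur at site 2 (T↔A, transversion), site 5 (T↔A, transversion), site 8 (G↔C, transversion), site 18 (T↔G, transversion), site 20 (G↔C, transversion), site 22 (A↔G, transition), site 26 (C↔A, transversion), site 30 (G↔A, transition).
Of the 8 differences, 2 transitions and 6 transversions over 31 sites: P = 2/31 = 0.064516, Q = 6/31 = 0.193548.
d = −0.5·ln(0.677420) − 0.25·ln(0.612904) = −0.5·(-0.389464) − 0.25·(-0.489547) = 0.3171.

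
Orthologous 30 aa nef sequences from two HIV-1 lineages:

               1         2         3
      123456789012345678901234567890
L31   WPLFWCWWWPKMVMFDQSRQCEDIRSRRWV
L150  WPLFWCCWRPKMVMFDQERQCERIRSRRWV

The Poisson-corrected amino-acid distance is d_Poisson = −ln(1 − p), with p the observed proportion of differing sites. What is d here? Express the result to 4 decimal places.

Differing sites — 7:W/C; 9:W/R; 18:S/E; 23:D/R.
p = 4/30 = 0.133333.
d = −ln(1 − 0.133333) = −ln(0.866667) = 0.1431.

0.1431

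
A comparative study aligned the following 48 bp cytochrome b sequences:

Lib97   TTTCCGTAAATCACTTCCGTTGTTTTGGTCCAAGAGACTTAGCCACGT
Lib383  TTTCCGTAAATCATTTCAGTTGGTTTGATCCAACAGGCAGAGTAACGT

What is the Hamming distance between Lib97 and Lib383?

10

Differing sites — 14:C/T; 18:C/A; 23:T/G; 28:G/A; 34:G/C; 37:A/G; 39:T/A; 40:T/G; 43:C/T; 44:C/A.
That gives 10 mismatches out of 48 aligned sites, so the Hamming distance is 10.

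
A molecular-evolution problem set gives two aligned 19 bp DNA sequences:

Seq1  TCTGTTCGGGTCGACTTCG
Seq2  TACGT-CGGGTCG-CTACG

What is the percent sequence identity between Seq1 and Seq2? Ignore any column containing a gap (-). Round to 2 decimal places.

Excluding the 2 gap columns leaves 17 comparable sites.
Mismatches occur at site 2 (C/A), site 3 (T/C), site 17 (T/A).
14 of the 17 comparable sites match, so the percent identity is 14/17 × 100 = 82.35%.

82.35%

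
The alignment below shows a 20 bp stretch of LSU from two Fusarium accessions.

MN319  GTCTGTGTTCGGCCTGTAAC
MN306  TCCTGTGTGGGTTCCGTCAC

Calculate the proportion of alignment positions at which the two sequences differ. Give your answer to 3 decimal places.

The sequences differ at positions 1 (G/T), 2 (T/C), 9 (T/G), 10 (C/G), 12 (G/T), 13 (C/T), 15 (T/C), 18 (A/C).
There are 8 differences over 20 sites, so p = 8/20 = 0.400.

0.400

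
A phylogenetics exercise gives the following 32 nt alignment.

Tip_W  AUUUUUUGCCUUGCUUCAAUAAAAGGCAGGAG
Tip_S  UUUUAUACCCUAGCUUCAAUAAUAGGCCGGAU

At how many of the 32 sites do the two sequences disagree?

8

Differing sites — 1:A/U; 5:U/A; 7:U/A; 8:G/C; 12:U/A; 23:A/U; 28:A/C; 32:G/U.
That gives 8 mismatches out of 32 aligned sites, so the Hamming distance is 8.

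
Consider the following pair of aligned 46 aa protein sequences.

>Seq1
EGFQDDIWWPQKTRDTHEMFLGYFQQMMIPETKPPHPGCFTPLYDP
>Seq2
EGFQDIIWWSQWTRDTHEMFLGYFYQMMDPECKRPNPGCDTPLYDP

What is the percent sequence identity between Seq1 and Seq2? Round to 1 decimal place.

80.4%

Mismatches occur at site 6 (D/I), site 10 (P/S), site 12 (K/W), site 25 (Q/Y), site 29 (I/D), site 32 (T/C), site 34 (P/R), site 36 (H/N), site 40 (F/D).
37 of the 46 sites match, so the percent identity is 37/46 × 100 = 80.4%.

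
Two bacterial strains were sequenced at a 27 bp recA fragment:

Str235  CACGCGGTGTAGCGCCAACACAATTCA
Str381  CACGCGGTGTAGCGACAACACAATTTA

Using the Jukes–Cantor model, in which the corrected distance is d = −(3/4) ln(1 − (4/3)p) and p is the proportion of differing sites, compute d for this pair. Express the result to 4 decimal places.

0.0780

The sequences differ at positions 15 (C/A), 26 (C/T).
p = 2/27 = 0.074074.
d = −0.75 · ln(1 − (4/3)·0.074074) = −0.75 · ln(0.901235) = −0.75 · (-0.103989) = 0.0780.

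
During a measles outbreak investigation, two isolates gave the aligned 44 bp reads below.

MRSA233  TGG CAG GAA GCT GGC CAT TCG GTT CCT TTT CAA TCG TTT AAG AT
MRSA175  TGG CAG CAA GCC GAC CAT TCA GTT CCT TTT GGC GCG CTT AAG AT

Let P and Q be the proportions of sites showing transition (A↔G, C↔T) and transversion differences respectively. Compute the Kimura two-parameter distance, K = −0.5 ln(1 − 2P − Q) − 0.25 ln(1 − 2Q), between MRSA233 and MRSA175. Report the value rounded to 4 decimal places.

Differing sites — 7:G/C (Tv); 12:T/C (Ti); 14:G/A (Ti); 21:G/A (Ti); 31:C/G (Tv); 32:A/G (Ti); 33:A/C (Tv); 34:T/G (Tv); 37:T/C (Ti).
Of the 9 differences, 5 transitions and 4 transversions over 44 sites: P = 5/44 = 0.113636, Q = 4/44 = 0.090909.
d = −0.5·ln(0.681819) − 0.25·ln(0.818182) = −0.5·(-0.382991) − 0.25·(-0.200670) = 0.2417.

0.2417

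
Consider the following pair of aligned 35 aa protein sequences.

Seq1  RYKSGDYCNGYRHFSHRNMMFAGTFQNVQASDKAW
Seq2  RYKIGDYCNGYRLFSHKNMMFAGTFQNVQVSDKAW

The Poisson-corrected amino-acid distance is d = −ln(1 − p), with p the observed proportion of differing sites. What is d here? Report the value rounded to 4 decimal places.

0.1214

The sequences differ at positions 4 (S/I), 13 (H/L), 17 (R/K), 30 (A/V).
p = 4/35 = 0.114286.
d = −ln(1 − 0.114286) = −ln(0.885714) = 0.1214.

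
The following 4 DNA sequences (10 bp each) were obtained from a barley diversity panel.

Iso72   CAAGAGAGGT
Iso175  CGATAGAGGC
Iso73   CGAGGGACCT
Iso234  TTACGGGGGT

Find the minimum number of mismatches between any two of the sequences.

3

Pairwise Hamming distances:
  Iso72 vs Iso175: 3
  Iso72 vs Iso73: 4
  Iso72 vs Iso234: 5
  Iso175 vs Iso73: 5
  Iso175 vs Iso234: 6
  Iso73 vs Iso234: 6
The smallest is 3, between Iso72 and Iso175.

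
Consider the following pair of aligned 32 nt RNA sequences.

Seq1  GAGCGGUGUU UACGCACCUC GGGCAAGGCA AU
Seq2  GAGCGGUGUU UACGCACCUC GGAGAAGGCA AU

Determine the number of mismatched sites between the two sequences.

Mismatches occur at site 23 (G→A), site 24 (C→G).
That gives 2 mismatches out of 32 aligned sites, so the Hamming distance is 2.

2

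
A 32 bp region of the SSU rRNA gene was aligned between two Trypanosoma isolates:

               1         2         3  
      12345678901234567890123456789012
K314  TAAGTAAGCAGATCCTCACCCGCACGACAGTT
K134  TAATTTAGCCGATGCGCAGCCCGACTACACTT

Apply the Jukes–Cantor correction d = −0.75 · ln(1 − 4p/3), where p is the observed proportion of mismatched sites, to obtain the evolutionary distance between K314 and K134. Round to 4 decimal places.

0.4042

Mismatches occur at site 4 (G→T), site 6 (A→T), site 10 (A→C), site 14 (C→G), site 16 (T→G), site 19 (C→G), site 22 (G→C), site 23 (C→G), site 26 (G→T), site 30 (G→C).
p = 10/32 = 0.312500.
d = −0.75 · ln(1 − (4/3)·0.312500) = −0.75 · ln(0.583333) = −0.75 · (-0.538997) = 0.4042.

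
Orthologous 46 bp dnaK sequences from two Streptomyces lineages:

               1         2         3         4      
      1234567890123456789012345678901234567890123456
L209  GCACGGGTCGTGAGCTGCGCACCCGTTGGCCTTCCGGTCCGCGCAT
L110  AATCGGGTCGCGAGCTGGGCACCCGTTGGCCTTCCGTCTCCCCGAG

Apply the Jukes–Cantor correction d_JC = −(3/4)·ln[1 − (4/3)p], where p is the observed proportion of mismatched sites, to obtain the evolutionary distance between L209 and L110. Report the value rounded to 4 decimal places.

0.3206

Mismatches occur at site 1 (G↔A), site 2 (C↔A), site 3 (A↔T), site 11 (T↔C), site 18 (C↔G), site 37 (G↔T), site 38 (T↔C), site 39 (C↔T), site 41 (G↔C), site 43 (G↔C), site 44 (C↔G), site 46 (T↔G).
p = 12/46 = 0.260870.
d = −0.75 · ln(1 − (4/3)·0.260870) = −0.75 · ln(0.652173) = −0.75 · (-0.427445) = 0.3206.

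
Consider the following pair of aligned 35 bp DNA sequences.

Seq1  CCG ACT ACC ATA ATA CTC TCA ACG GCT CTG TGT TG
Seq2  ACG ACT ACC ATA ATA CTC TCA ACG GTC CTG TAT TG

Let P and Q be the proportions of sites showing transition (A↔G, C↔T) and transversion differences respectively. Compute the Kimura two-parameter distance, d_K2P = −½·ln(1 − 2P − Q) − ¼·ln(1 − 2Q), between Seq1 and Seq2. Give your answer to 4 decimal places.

Differing sites — 1:C/A (Tv); 26:C/T (Ti); 27:T/C (Ti); 32:G/A (Ti).
Of the 4 differences, 3 transitions and 1 transversion over 35 sites: P = 3/35 = 0.085714, Q = 1/35 = 0.028571.
d = −0.5·ln(0.800001) − 0.25·ln(0.942858) = −0.5·(-0.223142) − 0.25·(-0.058840) = 0.1263.

0.1263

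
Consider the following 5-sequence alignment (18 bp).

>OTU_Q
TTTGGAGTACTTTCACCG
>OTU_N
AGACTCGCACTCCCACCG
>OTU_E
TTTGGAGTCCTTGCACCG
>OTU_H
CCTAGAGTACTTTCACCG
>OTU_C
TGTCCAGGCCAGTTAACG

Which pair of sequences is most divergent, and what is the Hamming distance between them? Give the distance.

Pairwise Hamming distances:
  OTU_Q vs OTU_N: 9
  OTU_Q vs OTU_E: 2
  OTU_Q vs OTU_H: 3
  OTU_Q vs OTU_C: 9
  OTU_N vs OTU_E: 10
  OTU_N vs OTU_H: 9
  OTU_N vs OTU_C: 11
  OTU_E vs OTU_H: 5
  OTU_E vs OTU_C: 9
  OTU_H vs OTU_C: 10
The largest is 11, between OTU_N and OTU_C.

11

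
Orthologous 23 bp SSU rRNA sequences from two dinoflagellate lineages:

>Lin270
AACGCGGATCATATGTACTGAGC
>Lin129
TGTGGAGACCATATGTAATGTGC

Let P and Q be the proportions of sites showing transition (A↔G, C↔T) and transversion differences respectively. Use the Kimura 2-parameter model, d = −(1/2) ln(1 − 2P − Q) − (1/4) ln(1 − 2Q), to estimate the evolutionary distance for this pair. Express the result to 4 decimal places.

0.4757

The sequences differ at positions 1 (A/T, transversion), 2 (A/G, transition), 3 (C/T, transition), 5 (C/G, transversion), 6 (G/A, transition), 9 (T/C, transition), 18 (C/A, transversion), 21 (A/T, transversion).
Of the 8 differences, 4 transitions and 4 transversions over 23 sites: P = 4/23 = 0.173913, Q = 4/23 = 0.173913.
d = −0.5·ln(0.478261) − 0.25·ln(0.652174) = −0.5·(-0.737599) − 0.25·(-0.427444) = 0.4757.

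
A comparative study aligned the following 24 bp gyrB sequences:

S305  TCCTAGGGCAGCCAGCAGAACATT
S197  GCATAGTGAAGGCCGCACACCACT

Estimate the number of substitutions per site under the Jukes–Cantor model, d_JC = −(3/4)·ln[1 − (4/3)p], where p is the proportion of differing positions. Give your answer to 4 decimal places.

Mismatches occur at site 1 (T→G), site 3 (C→A), site 7 (G→T), site 9 (C→A), site 12 (C→G), site 14 (A→C), site 18 (G→C), site 20 (A→C), site 23 (T→C).
p = 9/24 = 0.375000.
d = −0.75 · ln(1 − (4/3)·0.375000) = −0.75 · ln(0.500000) = −0.75 · (-0.693147) = 0.5199.

0.5199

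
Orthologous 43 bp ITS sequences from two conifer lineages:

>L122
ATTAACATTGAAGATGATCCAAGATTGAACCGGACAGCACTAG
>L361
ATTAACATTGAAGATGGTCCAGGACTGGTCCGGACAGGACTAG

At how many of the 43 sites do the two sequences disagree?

Mismatches occur at site 17 (A→G), site 22 (A→G), site 25 (T→C), site 28 (A→G), site 29 (A→T), site 38 (C→G).
That gives 6 mismatches out of 43 aligned sites, so the Hamming distance is 6.

6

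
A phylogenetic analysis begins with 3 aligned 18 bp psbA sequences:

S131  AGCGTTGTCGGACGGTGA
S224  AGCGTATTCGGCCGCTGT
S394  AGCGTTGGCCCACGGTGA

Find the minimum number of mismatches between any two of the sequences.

3

Pairwise Hamming distances:
  S131 vs S224: 5
  S131 vs S394: 3
  S224 vs S394: 8
The smallest is 3, between S131 and S394.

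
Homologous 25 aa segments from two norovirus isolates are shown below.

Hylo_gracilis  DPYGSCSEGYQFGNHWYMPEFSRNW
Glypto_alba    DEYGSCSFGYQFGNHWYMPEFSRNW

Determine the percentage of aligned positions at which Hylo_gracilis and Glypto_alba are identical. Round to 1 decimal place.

Mismatches occur at site 2 (P↔E), site 8 (E↔F).
23 of the 25 sites match, so the percent identity is 23/25 × 100 = 92.0%.

92.0%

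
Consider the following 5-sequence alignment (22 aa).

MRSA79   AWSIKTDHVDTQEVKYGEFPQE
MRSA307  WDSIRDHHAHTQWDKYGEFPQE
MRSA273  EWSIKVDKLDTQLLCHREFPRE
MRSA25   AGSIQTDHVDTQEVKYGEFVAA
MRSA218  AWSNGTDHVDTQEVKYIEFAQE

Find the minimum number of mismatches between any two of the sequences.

4

Pairwise Hamming distances:
  MRSA79 vs MRSA307: 9
  MRSA79 vs MRSA273: 10
  MRSA79 vs MRSA25: 5
  MRSA79 vs MRSA218: 4
  MRSA307 vs MRSA273: 14
  MRSA307 vs MRSA25: 12
  MRSA307 vs MRSA218: 12
  MRSA273 vs MRSA25: 14
  MRSA273 vs MRSA218: 13
  MRSA25 vs MRSA218: 7
The smallest is 4, between MRSA79 and MRSA218.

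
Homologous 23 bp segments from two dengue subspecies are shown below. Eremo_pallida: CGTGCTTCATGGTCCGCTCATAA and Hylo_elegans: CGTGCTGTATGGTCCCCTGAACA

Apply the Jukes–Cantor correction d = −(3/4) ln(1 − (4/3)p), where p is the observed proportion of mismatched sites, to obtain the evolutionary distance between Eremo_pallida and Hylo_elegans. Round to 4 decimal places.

0.3206

Differing sites — 7:T/G; 8:C/T; 16:G/C; 19:C/G; 21:T/A; 22:A/C.
p = 6/23 = 0.260870.
d = −0.75 · ln(1 − (4/3)·0.260870) = −0.75 · ln(0.652173) = −0.75 · (-0.427445) = 0.3206.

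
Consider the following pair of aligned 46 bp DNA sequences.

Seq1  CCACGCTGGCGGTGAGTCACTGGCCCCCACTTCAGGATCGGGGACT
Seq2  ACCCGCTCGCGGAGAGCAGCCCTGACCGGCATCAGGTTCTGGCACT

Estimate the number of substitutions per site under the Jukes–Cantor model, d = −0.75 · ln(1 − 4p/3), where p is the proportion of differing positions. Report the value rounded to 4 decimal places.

Differing sites — 1:C/A; 3:A/C; 8:G/C; 13:T/A; 17:T/C; 18:C/A; 19:A/G; 21:T/C; 22:G/C; 23:G/T; 24:C/G; 25:C/A; 28:C/G; 29:A/G; 31:T/A; 37:A/T; 40:G/T; 43:G/C.
p = 18/46 = 0.391304.
d = −0.75 · ln(1 − (4/3)·0.391304) = −0.75 · ln(0.478261) = −0.75 · (-0.737599) = 0.5532.

0.5532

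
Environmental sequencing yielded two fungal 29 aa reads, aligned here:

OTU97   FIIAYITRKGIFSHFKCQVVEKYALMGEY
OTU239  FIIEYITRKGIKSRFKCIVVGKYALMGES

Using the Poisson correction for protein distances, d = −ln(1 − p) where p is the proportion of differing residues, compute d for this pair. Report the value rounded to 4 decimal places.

0.2318

Mismatches occur at site 4 (A→E), site 12 (F→K), site 14 (H→R), site 18 (Q→I), site 21 (E→G), site 29 (Y→S).
p = 6/29 = 0.206897.
d = −ln(1 − 0.206897) = −ln(0.793103) = 0.2318.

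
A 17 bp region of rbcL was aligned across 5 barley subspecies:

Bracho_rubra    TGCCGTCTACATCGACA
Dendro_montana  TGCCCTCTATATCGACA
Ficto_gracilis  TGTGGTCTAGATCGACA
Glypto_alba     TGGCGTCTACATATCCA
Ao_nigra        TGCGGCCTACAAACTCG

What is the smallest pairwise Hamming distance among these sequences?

2

Pairwise Hamming distances:
  Bracho_rubra vs Dendro_montana: 2
  Bracho_rubra vs Ficto_gracilis: 3
  Bracho_rubra vs Glypto_alba: 4
  Bracho_rubra vs Ao_nigra: 7
  Dendro_montana vs Ficto_gracilis: 4
  Dendro_montana vs Glypto_alba: 6
  Dendro_montana vs Ao_nigra: 9
  Ficto_gracilis vs Glypto_alba: 6
  Ficto_gracilis vs Ao_nigra: 8
  Glypto_alba vs Ao_nigra: 7
The smallest is 2, between Bracho_rubra and Dendro_montana.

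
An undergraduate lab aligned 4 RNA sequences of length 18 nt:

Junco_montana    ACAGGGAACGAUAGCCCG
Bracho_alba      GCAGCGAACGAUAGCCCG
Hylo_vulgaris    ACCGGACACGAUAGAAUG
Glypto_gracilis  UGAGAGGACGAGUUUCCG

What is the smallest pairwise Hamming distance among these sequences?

Pairwise Hamming distances:
  Junco_montana vs Bracho_alba: 2
  Junco_montana vs Hylo_vulgaris: 6
  Junco_montana vs Glypto_gracilis: 8
  Bracho_alba vs Hylo_vulgaris: 8
  Bracho_alba vs Glypto_gracilis: 8
  Hylo_vulgaris vs Glypto_gracilis: 12
The smallest is 2, between Junco_montana and Bracho_alba.

2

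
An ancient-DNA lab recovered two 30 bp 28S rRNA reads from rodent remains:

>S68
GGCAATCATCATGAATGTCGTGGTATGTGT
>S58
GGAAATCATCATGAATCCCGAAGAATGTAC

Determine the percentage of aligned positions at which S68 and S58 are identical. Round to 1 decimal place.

The sequences differ at positions 3 (C/A), 17 (G/C), 18 (T/C), 21 (T/A), 22 (G/A), 24 (T/A), 29 (G/A), 30 (T/C).
22 of the 30 sites match, so the percent identity is 22/30 × 100 = 73.3%.

73.3%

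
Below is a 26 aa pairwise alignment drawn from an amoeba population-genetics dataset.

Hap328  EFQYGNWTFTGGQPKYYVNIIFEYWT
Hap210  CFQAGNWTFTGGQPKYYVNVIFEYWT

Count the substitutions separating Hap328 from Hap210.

3

Mismatches occur at site 1 (E/C), site 4 (Y/A), site 20 (I/V).
That gives 3 mismatches out of 26 aligned sites, so the Hamming distance is 3.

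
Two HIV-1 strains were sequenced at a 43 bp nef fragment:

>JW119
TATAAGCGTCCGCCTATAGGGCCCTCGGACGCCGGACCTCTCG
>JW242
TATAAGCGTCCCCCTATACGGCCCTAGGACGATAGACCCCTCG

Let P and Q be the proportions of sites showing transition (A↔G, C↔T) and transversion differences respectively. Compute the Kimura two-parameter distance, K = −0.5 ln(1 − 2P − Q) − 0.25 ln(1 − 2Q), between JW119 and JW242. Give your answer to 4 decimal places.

The sequences differ at positions 12 (G/C, transversion), 19 (G/C, transversion), 26 (C/A, transversion), 32 (C/A, transversion), 33 (C/T, transition), 34 (G/A, transition), 39 (T/C, transition).
Of the 7 differences, 3 transitions and 4 transversions over 43 sites: P = 3/43 = 0.069767, Q = 4/43 = 0.093023.
d = −0.5·ln(0.767443) − 0.25·ln(0.813954) = −0.5·(-0.264691) − 0.25·(-0.205851) = 0.1838.

0.1838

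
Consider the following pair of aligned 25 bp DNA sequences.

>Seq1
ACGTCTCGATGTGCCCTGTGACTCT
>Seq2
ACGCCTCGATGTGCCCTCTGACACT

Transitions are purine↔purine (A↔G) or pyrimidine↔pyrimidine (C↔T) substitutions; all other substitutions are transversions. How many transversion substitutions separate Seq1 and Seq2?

Differing sites — 4:T/C (Ti); 18:G/C (Tv); 23:T/A (Tv).
Of the 3 differences, 1 transition and 2 transversions, so the answer is 2.

2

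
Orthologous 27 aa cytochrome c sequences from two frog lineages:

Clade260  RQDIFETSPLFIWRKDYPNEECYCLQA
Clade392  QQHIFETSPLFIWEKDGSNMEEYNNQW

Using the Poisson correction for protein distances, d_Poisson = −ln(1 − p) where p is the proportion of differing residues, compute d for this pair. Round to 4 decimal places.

Differing sites — 1:R/Q; 3:D/H; 14:R/E; 17:Y/G; 18:P/S; 20:E/M; 22:C/E; 24:C/N; 25:L/N; 27:A/W.
p = 10/27 = 0.370370.
d = −ln(1 − 0.370370) = −ln(0.629630) = 0.4626.

0.4626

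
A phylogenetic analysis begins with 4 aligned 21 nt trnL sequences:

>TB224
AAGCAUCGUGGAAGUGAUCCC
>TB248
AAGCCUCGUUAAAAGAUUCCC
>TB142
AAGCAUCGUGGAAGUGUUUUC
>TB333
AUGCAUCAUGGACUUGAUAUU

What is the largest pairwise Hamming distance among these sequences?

13

Pairwise Hamming distances:
  TB224 vs TB248: 7
  TB224 vs TB142: 3
  TB224 vs TB333: 7
  TB248 vs TB142: 8
  TB248 vs TB333: 13
  TB142 vs TB333: 7
The largest is 13, between TB248 and TB333.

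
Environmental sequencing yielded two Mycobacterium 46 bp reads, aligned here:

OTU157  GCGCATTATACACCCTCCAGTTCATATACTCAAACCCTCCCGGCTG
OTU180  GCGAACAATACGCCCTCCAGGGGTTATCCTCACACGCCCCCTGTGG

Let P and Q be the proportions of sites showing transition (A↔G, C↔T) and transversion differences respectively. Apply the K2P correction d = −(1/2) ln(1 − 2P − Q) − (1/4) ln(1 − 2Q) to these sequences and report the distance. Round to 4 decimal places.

0.4290

Differing sites — 4:C/A (Tv); 6:T/C (Ti); 7:T/A (Tv); 12:A/G (Ti); 21:T/G (Tv); 22:T/G (Tv); 23:C/G (Tv); 24:A/T (Tv); 28:A/C (Tv); 33:A/C (Tv); 36:C/G (Tv); 38:T/C (Ti); 42:G/T (Tv); 44:C/T (Ti); 45:T/G (Tv).
Of the 15 differences, 4 transitions and 11 transversions over 46 sites: P = 4/46 = 0.086957, Q = 11/46 = 0.239130.
d = −0.5·ln(0.586956) − 0.25·ln(0.521740) = −0.5·(-0.532805) − 0.25·(-0.650586) = 0.4290.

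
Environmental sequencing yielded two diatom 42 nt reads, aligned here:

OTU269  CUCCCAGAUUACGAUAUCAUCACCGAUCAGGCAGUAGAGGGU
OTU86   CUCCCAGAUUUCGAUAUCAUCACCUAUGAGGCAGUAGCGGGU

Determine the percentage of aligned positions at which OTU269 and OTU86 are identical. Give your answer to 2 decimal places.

Mismatches occur at site 11 (A→U), site 25 (G→U), site 28 (C→G), site 38 (A→C).
38 of the 42 sites match, so the percent identity is 38/42 × 100 = 90.48%.

90.48%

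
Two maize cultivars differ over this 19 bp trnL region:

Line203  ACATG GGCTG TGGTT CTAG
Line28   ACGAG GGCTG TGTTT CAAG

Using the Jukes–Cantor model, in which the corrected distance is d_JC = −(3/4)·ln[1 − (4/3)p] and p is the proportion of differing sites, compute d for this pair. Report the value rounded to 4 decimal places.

Mismatches occur at site 3 (A→G), site 4 (T→A), site 13 (G→T), site 17 (T→A).
p = 4/19 = 0.210526.
d = −0.75 · ln(1 − (4/3)·0.210526) = −0.75 · ln(0.719299) = −0.75 · (-0.329478) = 0.2471.

0.2471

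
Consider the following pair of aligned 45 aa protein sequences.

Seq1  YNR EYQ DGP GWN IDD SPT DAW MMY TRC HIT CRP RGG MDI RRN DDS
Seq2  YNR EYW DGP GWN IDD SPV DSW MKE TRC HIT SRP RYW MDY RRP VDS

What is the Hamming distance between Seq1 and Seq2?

The sequences differ at positions 6 (Q/W), 18 (T/V), 20 (A/S), 23 (M/K), 24 (Y/E), 31 (C/S), 35 (G/Y), 36 (G/W), 39 (I/Y), 42 (N/P), 43 (D/V).
That gives 11 mismatches out of 45 aligned sites, so the Hamming distance is 11.

11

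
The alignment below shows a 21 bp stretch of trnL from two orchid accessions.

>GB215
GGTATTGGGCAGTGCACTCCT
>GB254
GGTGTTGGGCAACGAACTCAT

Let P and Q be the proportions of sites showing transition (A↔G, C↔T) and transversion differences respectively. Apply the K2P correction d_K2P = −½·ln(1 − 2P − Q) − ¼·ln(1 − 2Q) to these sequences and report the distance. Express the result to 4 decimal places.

Mismatches occur at site 4 (A→G, transition), site 12 (G→A, transition), site 13 (T→C, transition), site 15 (C→A, transversion), site 20 (C→A, transversion).
Of the 5 differences, 3 transitions and 2 transversions over 21 sites: P = 3/21 = 0.142857, Q = 2/21 = 0.095238.
d = −0.5·ln(0.619048) − 0.25·ln(0.809524) = −0.5·(-0.479572) − 0.25·(-0.211309) = 0.2926.

0.2926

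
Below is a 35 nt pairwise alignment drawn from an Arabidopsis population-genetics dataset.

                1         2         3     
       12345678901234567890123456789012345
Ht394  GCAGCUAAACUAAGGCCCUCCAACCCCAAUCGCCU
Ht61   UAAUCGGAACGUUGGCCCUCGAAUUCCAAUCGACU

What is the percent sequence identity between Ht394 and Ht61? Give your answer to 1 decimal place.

65.7%

Mismatches occur at site 1 (G↔U), site 2 (C↔A), site 4 (G↔U), site 6 (U↔G), site 7 (A↔G), site 11 (U↔G), site 12 (A↔U), site 13 (A↔U), site 21 (C↔G), site 24 (C↔U), site 25 (C↔U), site 33 (C↔A).
23 of the 35 sites match, so the percent identity is 23/35 × 100 = 65.7%.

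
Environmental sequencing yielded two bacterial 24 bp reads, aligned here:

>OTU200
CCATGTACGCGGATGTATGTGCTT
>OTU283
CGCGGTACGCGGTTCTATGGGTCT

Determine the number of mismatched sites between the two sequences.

Differing sites — 2:C/G; 3:A/C; 4:T/G; 13:A/T; 15:G/C; 20:T/G; 22:C/T; 23:T/C.
That gives 8 mismatches out of 24 aligned sites, so the Hamming distance is 8.

8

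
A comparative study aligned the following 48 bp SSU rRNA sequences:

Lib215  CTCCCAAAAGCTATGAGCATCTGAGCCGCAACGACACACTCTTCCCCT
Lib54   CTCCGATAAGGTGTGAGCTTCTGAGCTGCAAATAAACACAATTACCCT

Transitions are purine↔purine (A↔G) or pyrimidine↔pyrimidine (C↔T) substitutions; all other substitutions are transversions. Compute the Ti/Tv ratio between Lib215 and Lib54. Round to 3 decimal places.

The sequences differ at positions 5 (C/G, transversion), 7 (A/T, transversion), 11 (C/G, transversion), 13 (A/G, transition), 19 (A/T, transversion), 27 (C/T, transition), 32 (C/A, transversion), 33 (G/T, transversion), 35 (C/A, transversion), 40 (T/A, transversion), 41 (C/A, transversion), 44 (C/A, transversion).
Of the 12 differences, 2 transitions and 10 transversions, so Ti/Tv = 2/10 = 0.200.

0.200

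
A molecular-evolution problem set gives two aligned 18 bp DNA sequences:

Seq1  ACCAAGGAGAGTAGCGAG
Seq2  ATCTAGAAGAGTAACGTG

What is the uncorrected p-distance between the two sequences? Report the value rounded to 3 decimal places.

Mismatches occur at site 2 (C↔T), site 4 (A↔T), site 7 (G↔A), site 14 (G↔A), site 17 (A↔T).
There are 5 differences over 18 sites, so p = 5/18 = 0.278.

0.278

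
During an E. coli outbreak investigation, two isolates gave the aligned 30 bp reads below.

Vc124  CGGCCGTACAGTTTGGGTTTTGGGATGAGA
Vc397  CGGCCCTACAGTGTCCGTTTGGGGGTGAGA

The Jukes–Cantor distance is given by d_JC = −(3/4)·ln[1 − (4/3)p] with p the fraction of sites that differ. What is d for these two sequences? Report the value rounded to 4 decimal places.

The sequences differ at positions 6 (G/C), 13 (T/G), 15 (G/C), 16 (G/C), 21 (T/G), 25 (A/G).
p = 6/30 = 0.200000.
d = −0.75 · ln(1 − (4/3)·0.200000) = −0.75 · ln(0.733333) = −0.75 · (-0.310155) = 0.2326.

0.2326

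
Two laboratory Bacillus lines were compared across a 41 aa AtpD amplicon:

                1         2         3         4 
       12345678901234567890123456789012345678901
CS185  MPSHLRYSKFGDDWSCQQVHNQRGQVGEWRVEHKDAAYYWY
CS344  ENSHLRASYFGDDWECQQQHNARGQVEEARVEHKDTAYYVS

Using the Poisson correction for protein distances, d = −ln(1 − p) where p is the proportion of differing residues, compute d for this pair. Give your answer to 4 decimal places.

0.3463

Differing sites — 1:M/E; 2:P/N; 7:Y/A; 9:K/Y; 15:S/E; 19:V/Q; 22:Q/A; 27:G/E; 29:W/A; 36:A/T; 40:W/V; 41:Y/S.
p = 12/41 = 0.292683.
d = −ln(1 − 0.292683) = −ln(0.707317) = 0.3463.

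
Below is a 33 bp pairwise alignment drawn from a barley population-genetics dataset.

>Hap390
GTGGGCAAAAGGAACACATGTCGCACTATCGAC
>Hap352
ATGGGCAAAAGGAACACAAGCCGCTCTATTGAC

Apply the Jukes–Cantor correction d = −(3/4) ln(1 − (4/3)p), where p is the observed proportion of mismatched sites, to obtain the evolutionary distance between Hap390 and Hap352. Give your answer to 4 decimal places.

0.1693

Differing sites — 1:G/A; 19:T/A; 21:T/C; 25:A/T; 30:C/T.
p = 5/33 = 0.151515.
d = −0.75 · ln(1 − (4/3)·0.151515) = −0.75 · ln(0.797980) = −0.75 · (-0.225672) = 0.1693.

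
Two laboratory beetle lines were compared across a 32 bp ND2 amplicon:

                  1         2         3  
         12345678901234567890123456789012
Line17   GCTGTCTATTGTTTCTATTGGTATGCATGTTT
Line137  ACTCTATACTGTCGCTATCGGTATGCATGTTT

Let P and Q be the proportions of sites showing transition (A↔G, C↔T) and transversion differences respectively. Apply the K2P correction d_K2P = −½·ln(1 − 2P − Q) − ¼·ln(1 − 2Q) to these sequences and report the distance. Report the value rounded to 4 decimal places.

The sequences differ at positions 1 (G/A, transition), 4 (G/C, transversion), 6 (C/A, transversion), 9 (T/C, transition), 13 (T/C, transition), 14 (T/G, transversion), 19 (T/C, transition).
Of the 7 differences, 4 transitions and 3 transversions over 32 sites: P = 4/32 = 0.125000, Q = 3/32 = 0.093750.
d = −0.5·ln(0.656250) − 0.25·ln(0.812500) = −0.5·(-0.421213) − 0.25·(-0.207639) = 0.2625.

0.2625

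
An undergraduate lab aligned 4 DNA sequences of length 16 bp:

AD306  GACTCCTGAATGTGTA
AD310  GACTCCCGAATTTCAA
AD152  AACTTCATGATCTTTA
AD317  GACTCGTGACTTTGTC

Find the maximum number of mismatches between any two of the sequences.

10

Pairwise Hamming distances:
  AD306 vs AD310: 4
  AD306 vs AD152: 7
  AD306 vs AD317: 4
  AD310 vs AD152: 8
  AD310 vs AD317: 6
  AD152 vs AD317: 10
The largest is 10, between AD152 and AD317.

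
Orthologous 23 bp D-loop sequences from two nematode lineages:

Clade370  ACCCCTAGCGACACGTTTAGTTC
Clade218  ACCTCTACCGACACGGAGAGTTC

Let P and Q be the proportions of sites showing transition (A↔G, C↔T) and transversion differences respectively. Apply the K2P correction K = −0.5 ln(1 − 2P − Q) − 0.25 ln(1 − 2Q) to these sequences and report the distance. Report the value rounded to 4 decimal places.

The sequences differ at positions 4 (C/T, transition), 8 (G/C, transversion), 16 (T/G, transversion), 17 (T/A, transversion), 18 (T/G, transversion).
Of the 5 differences, 1 transition and 4 transversions over 23 sites: P = 1/23 = 0.043478, Q = 4/23 = 0.173913.
d = −0.5·ln(0.739131) − 0.25·ln(0.652174) = −0.5·(-0.302280) − 0.25·(-0.427444) = 0.2580.

0.2580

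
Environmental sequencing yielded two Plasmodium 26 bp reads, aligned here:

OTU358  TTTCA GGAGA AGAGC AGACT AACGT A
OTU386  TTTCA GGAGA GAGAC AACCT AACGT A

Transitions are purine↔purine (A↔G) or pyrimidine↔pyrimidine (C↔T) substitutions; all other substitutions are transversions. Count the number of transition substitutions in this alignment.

5

The sequences differ at positions 11 (A/G, transition), 12 (G/A, transition), 13 (A/G, transition), 14 (G/A, transition), 17 (G/A, transition), 18 (A/C, transversion).
Of the 6 differences, 5 transitions and 1 transversion, so the answer is 5.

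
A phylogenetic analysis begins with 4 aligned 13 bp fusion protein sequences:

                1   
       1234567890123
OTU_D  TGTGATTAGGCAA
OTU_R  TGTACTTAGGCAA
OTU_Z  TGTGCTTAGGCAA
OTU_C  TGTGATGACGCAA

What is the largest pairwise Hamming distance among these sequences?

4

Pairwise Hamming distances:
  OTU_D vs OTU_R: 2
  OTU_D vs OTU_Z: 1
  OTU_D vs OTU_C: 2
  OTU_R vs OTU_Z: 1
  OTU_R vs OTU_C: 4
  OTU_Z vs OTU_C: 3
The largest is 4, between OTU_R and OTU_C.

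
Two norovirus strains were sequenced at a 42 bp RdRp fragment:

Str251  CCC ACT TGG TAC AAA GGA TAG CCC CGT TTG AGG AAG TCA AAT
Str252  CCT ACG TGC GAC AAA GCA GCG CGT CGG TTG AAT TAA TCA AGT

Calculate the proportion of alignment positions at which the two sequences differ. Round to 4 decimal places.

0.3571

Differing sites — 3:C/T; 6:T/G; 9:G/C; 10:T/G; 17:G/C; 19:T/G; 20:A/C; 23:C/G; 24:C/T; 27:T/G; 32:G/A; 33:G/T; 34:A/T; 36:G/A; 41:A/G.
There are 15 differences over 42 sites, so p = 15/42 = 0.3571.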